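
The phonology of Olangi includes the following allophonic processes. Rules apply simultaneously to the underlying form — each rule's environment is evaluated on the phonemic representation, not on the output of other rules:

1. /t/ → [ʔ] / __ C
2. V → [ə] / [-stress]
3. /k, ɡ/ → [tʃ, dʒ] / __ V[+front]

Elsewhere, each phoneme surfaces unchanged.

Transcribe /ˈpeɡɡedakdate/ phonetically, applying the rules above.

[ˈpeɡdʒədəkdətə]

/e/ — between /p/ and /ɡ/; rule 2 does not apply here → [e].
/ɡ/ — between /e/ and /ɡ/; rule 3 does not apply here → [ɡ].
/ɡ/ meets the environment for rule 3 (before a front vowel) → [dʒ].
/e/ (between /ɡ/ and /d/) occurs in an unstressed syllable → [ə] by rule 2.
Rule 2 applies to /a/ (between /d/ and /k/: in an unstressed syllable) → [ə].
/k/ (between /a/ and /d/) is in the target of rule 3 but the environment (before a front vowel) is not met → [k].
/a/ (between /d/ and /t/) occurs in an unstressed syllable → [ə] by rule 2.
/t/ (between /a/ and /e/) fails the environment for rule 1, so it stays [t].
Rule 2 applies to /e/ (word-final: in an unstressed syllable) → [ə].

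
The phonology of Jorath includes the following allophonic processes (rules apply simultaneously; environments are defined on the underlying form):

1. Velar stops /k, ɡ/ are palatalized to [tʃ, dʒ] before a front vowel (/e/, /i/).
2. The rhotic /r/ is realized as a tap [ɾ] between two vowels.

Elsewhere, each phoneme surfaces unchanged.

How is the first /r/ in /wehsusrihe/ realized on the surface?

/r/ (between /s/ and /i/) fails the environment for rule 2, so it stays [r].

[r]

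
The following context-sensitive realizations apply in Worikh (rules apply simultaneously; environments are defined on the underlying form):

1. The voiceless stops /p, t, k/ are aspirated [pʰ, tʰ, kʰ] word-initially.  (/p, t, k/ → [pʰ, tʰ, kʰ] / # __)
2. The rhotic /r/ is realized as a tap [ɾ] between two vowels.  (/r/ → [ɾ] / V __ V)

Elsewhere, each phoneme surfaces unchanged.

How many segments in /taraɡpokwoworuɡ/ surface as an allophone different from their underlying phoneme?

3

Segments that undergo a rule: /t/ → [tʰ] (rule 1); /r/ → [ɾ] (rule 2); /r/ → [ɾ] (rule 2).
All other segments surface unchanged.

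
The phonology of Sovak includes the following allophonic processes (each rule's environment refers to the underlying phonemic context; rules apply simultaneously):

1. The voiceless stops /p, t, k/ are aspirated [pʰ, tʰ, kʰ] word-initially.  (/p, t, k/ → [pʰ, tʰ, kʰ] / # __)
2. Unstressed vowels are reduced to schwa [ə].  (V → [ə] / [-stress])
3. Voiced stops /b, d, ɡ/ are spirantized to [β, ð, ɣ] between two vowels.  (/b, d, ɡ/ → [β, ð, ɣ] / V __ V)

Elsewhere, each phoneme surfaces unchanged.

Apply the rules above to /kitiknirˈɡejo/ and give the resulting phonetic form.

/k/ (word-initial) occurs word-initially → [kʰ] by rule 1.
/i/ — between /k/ and /t/, in an unstressed syllable — surfaces as [ə] (rule 2).
/t/ (between /i/ and /i/) fails the environment for rule 1, so it stays [t].
/i/ — between /t/ and /k/, in an unstressed syllable — surfaces as [ə] (rule 2).
/k/ — between /i/ and /n/; rule 1 does not apply here → [k].
/n/ (between /k/ and /i/): no rule targets it → [n].
/i/ — between /n/ and /r/, in an unstressed syllable — surfaces as [ə] (rule 2).
/r/ (between /i/ and /ɡ/): no rule targets it → [r].
/ɡ/ (between /r/ and /e/): rule 3 targets it, but not between two vowels → unchanged [ɡ].
/e/ (between /ɡ/ and /j/) fails the environment for rule 2, so it stays [e].
/j/ (between /e/ and /o/): no rule targets it → [j].
/o/ — word-final, in an unstressed syllable — surfaces as [ə] (rule 2).

[kʰətəknərˈɡejə]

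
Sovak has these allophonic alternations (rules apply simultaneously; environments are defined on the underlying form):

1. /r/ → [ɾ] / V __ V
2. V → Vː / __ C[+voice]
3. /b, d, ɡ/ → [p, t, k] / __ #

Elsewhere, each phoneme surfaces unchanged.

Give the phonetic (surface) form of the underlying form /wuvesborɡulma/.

/w/ — not in any rule's target class → [w].
/u/ (between /w/ and /v/): before a voiced consonant, so rule 2 applies → [uː].
/v/ stays [v].
/e/ (between /v/ and /s/): rule 2 targets it, but not before a voiced consonant → unchanged [e].
/s/ — not in any rule's target class → [s].
/b/ (between /s/ and /o/): rule 3 targets it, but not word-finally → unchanged [b].
Rule 2 applies to /o/ (between /b/ and /r/: before a voiced consonant) → [oː].
/r/ — between /o/ and /ɡ/; rule 1 does not apply here → [r].
/ɡ/ (between /r/ and /u/): rule 3 targets it, but not word-finally → unchanged [ɡ].
/u/ — between /ɡ/ and /l/, before a voiced consonant — surfaces as [uː] (rule 2).
/l/ (between /u/ and /m/) is unaffected → [l].
/m/ — not in any rule's target class → [m].
/a/ (word-final) is in the target of rule 2 but the environment (before a voiced consonant) is not met → [a].

[wuːvesboːrɡuːlma]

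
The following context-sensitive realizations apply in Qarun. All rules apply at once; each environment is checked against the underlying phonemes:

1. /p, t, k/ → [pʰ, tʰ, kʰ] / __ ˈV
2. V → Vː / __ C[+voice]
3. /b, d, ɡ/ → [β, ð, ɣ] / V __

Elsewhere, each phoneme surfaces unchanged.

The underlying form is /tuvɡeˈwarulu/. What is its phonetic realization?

[tuːvɡeːˈwaːruːlu]

/t/ (word-initial) is in the target of rule 1 but the environment (immediately before a stressed vowel) is not met → [t].
Rule 2 applies to /u/ (between /t/ and /v/: before a voiced consonant) → [uː].
/ɡ/ (between /v/ and /e/): rule 3 targets it, but not immediately after a vowel → unchanged [ɡ].
/e/ (between /ɡ/ and /w/): before a voiced consonant, so rule 2 applies → [eː].
/a/ (between /w/ and /r/) occurs before a voiced consonant → [aː] by rule 2.
/u/ (between /r/ and /l/) occurs before a voiced consonant → [uː] by rule 2.
/u/ (word-final) fails the environment for rule 2, so it stays [u].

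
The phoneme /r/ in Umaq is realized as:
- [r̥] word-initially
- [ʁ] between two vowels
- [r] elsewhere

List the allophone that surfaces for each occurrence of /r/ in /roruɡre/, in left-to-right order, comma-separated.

Occurrence 1 (position 1): word-initially → [r̥].
Occurrence 2 (position 3): between two vowels → [ʁ].
Occurrence 3 (position 6): no conditioning environment matches → elsewhere allophone [r].

[r̥], [ʁ], [r]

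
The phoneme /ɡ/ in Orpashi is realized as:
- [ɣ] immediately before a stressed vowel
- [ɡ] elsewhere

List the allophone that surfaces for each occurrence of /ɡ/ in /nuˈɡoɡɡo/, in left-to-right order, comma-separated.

Occurrence 1 (position 3): immediately before a stressed vowel → [ɣ].
Occurrence 2 (position 5): no conditioning environment matches → elsewhere allophone [ɡ].
Occurrence 3 (position 6): no conditioning environment matches → elsewhere allophone [ɡ].

[ɣ], [ɡ], [ɡ]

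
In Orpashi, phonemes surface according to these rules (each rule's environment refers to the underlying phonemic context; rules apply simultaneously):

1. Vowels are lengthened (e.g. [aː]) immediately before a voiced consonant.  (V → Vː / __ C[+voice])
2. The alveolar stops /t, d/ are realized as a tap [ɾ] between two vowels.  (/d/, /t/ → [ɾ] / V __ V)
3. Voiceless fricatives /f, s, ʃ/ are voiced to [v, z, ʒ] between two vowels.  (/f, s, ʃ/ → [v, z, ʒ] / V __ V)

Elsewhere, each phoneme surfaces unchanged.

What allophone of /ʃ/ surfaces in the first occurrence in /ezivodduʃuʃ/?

[ʒ]

/ʃ/ meets the environment for rule 3 (between two vowels) → [ʒ].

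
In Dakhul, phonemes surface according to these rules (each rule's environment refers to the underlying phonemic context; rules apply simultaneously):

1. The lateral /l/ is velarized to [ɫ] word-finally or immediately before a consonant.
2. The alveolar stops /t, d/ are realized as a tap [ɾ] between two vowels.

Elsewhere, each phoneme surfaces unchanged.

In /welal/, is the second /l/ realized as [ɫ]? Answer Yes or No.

Rule 1 applies to /l/ (word-final: word-finally or immediately before a consonant) → [ɫ].
The actual realization is [ɫ], which matches [ɫ].

Yes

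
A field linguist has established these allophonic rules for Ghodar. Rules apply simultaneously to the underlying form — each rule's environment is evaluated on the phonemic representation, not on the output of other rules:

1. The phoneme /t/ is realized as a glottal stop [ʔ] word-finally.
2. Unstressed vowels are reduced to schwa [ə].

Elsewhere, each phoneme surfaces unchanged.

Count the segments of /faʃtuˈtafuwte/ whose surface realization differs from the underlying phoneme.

4

Segments that undergo a rule: /a/ → [ə] (rule 2); /u/ → [ə] (rule 2); /u/ → [ə] (rule 2); /e/ → [ə] (rule 2).
All other segments surface unchanged.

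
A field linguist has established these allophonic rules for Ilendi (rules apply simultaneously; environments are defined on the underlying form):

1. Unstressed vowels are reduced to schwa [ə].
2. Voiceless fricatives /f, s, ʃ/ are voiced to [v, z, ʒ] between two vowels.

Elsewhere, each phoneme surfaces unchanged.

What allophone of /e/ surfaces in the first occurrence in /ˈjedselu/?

[e]

/e/ (between /j/ and /d/) fails the environment for rule 1, so it stays [e].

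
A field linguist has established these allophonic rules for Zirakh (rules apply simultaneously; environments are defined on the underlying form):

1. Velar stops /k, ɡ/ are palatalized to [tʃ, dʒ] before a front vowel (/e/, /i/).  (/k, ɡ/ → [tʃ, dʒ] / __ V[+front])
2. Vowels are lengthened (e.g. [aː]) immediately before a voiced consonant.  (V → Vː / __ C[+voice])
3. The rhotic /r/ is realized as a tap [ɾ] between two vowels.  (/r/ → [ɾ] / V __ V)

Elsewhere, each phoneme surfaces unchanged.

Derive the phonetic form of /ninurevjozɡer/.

[niːnuːɾeːvjoːzdʒeːr]

/n/ (word-initial) is unaffected → [n].
Rule 2 applies to /i/ (between /n/ and /n/: before a voiced consonant) → [iː].
/n/ (between /i/ and /u/): no rule targets it → [n].
/u/ meets the environment for rule 2 (before a voiced consonant) → [uː].
/r/ — between /u/ and /e/, between two vowels — surfaces as [ɾ] (rule 3).
/e/ — between /r/ and /v/, before a voiced consonant — surfaces as [eː] (rule 2).
/v/ — not in any rule's target class → [v].
/j/ (between /v/ and /o/) is unaffected → [j].
Rule 2 applies to /o/ (between /j/ and /z/: before a voiced consonant) → [oː].
/z/ (between /o/ and /ɡ/): no rule targets it → [z].
/ɡ/ (between /z/ and /e/) occurs before a front vowel → [dʒ] by rule 1.
/e/ — between /ɡ/ and /r/, before a voiced consonant — surfaces as [eː] (rule 2).
/r/ (word-final): rule 3 targets it, but not between two vowels → unchanged [r].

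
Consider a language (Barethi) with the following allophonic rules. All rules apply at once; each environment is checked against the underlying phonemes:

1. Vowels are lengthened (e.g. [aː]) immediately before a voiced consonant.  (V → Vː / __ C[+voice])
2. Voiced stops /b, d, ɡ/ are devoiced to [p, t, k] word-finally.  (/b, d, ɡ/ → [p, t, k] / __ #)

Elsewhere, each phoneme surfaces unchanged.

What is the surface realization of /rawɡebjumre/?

[raːwɡeːbjuːmre]

/r/ (word-initial) is unaffected → [r].
/a/ (between /r/ and /w/) occurs before a voiced consonant → [aː] by rule 1.
/w/ stays [w].
/ɡ/ (between /w/ and /e/) fails the environment for rule 2, so it stays [ɡ].
/e/ meets the environment for rule 1 (before a voiced consonant) → [eː].
/b/ (between /e/ and /j/): rule 2 targets it, but not word-finally → unchanged [b].
/j/ (between /b/ and /u/): no rule targets it → [j].
/u/ — between /j/ and /m/, before a voiced consonant — surfaces as [uː] (rule 1).
/m/ (between /u/ and /r/): no rule targets it → [m].
/r/ — not in any rule's target class → [r].
/e/ (word-final): rule 1 targets it, but not before a voiced consonant → unchanged [e].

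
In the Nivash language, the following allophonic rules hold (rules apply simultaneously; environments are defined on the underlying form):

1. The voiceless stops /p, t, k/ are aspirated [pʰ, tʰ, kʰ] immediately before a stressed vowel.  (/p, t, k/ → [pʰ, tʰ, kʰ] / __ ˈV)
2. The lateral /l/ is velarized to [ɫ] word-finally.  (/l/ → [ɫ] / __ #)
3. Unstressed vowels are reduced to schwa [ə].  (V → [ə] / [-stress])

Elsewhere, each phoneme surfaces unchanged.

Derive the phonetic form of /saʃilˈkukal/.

[səʃəlˈkʰukəɫ]

/s/ (word-initial): no rule targets it → [s].
Rule 3 applies to /a/ (between /s/ and /ʃ/: in an unstressed syllable) → [ə].
/ʃ/ (between /a/ and /i/): no rule targets it → [ʃ].
/i/ (between /ʃ/ and /l/) occurs in an unstressed syllable → [ə] by rule 3.
/l/ (between /i/ and /k/): rule 2 targets it, but not word-finally → unchanged [l].
/k/ meets the environment for rule 1 (immediately before a stressed vowel) → [kʰ].
/u/ (between /k/ and /k/) is in the target of rule 3 but the environment (in an unstressed syllable) is not met → [u].
/k/ (between /u/ and /a/) is in the target of rule 1 but the environment (immediately before a stressed vowel) is not met → [k].
/a/ meets the environment for rule 3 (in an unstressed syllable) → [ə].
/l/ (word-final): word-finally, so rule 2 applies → [ɫ].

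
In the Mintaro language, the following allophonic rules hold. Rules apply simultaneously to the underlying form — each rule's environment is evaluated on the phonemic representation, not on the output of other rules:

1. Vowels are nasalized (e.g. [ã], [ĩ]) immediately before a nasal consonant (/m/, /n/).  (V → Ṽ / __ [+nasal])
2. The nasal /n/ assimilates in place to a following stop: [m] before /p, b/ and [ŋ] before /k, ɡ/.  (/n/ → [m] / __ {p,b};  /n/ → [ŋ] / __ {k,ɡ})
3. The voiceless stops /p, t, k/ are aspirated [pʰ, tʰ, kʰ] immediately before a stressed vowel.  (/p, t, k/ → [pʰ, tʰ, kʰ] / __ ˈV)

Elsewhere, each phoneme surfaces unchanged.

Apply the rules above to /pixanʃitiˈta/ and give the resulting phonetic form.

/p/ (word-initial): rule 3 targets it, but not immediately before a stressed vowel → unchanged [p].
/i/ (between /p/ and /x/) fails the environment for rule 1, so it stays [i].
Rule 1 applies to /a/ (between /x/ and /n/: before a nasal consonant) → [ã].
/n/ — between /a/ and /ʃ/; rule 2 does not apply here → [n].
/i/ (between /ʃ/ and /t/) fails the environment for rule 1, so it stays [i].
/t/ (between /i/ and /i/) is in the target of rule 3 but the environment (immediately before a stressed vowel) is not met → [t].
/i/ (between /t/ and /t/) is in the target of rule 1 but the environment (before a nasal consonant) is not met → [i].
/t/ (between /i/ and /a/): immediately before a stressed vowel, so rule 3 applies → [tʰ].
/a/ (word-final) is in the target of rule 1 but the environment (before a nasal consonant) is not met → [a].

[pixãnʃitiˈtʰa]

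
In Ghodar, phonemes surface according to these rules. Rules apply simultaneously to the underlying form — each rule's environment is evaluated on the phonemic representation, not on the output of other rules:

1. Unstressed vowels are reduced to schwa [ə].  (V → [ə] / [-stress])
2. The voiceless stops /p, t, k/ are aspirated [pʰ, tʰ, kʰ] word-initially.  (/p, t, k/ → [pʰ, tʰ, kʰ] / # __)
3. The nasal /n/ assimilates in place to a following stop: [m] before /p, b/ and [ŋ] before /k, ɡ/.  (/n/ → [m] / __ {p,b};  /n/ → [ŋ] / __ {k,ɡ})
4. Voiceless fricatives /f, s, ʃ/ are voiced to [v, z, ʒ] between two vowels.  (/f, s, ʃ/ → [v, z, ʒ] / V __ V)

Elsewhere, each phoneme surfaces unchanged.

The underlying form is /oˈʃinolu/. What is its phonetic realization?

[əˈʒinələ]

/o/ meets the environment for rule 1 (in an unstressed syllable) → [ə].
/ʃ/ (between /o/ and /i/): between two vowels, so rule 4 applies → [ʒ].
/i/ (between /ʃ/ and /n/): rule 1 targets it, but not in an unstressed syllable → unchanged [i].
/n/ (between /i/ and /o/) fails the environment for rule 3, so it stays [n].
/o/ (between /n/ and /l/) occurs in an unstressed syllable → [ə] by rule 1.
Rule 1 applies to /u/ (word-final: in an unstressed syllable) → [ə].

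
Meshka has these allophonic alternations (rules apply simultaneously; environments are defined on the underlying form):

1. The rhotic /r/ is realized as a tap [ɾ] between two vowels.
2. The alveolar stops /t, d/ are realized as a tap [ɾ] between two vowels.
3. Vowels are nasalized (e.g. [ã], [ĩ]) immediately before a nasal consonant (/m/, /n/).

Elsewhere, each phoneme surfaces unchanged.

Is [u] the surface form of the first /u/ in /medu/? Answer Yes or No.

/u/ (word-final) is in the target of rule 3 but the environment (before a nasal consonant) is not met → [u].
The actual realization is [u], which matches [u].

Yes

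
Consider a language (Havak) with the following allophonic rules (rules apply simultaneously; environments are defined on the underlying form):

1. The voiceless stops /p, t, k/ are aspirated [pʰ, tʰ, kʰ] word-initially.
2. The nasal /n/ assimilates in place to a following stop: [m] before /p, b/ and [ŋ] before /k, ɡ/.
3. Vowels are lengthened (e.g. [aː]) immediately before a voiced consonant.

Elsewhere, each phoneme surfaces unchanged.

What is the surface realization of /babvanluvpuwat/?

/b/ stays [b].
/a/ meets the environment for rule 3 (before a voiced consonant) → [aː].
/b/ stays [b].
/v/ (between /b/ and /a/): no rule targets it → [v].
/a/ meets the environment for rule 3 (before a voiced consonant) → [aː].
/n/ (between /a/ and /l/): rule 2 targets it, but not before a labial or velar stop → unchanged [n].
/l/ stays [l].
/u/ (between /l/ and /v/): before a voiced consonant, so rule 3 applies → [uː].
/v/ (between /u/ and /p/): no rule targets it → [v].
/p/ (between /v/ and /u/): rule 1 targets it, but not word-initially → unchanged [p].
/u/ — between /p/ and /w/, before a voiced consonant — surfaces as [uː] (rule 3).
/w/ — not in any rule's target class → [w].
/a/ (between /w/ and /t/) fails the environment for rule 3, so it stays [a].
/t/ (word-final): rule 1 targets it, but not word-initially → unchanged [t].

[baːbvaːnluːvpuːwat]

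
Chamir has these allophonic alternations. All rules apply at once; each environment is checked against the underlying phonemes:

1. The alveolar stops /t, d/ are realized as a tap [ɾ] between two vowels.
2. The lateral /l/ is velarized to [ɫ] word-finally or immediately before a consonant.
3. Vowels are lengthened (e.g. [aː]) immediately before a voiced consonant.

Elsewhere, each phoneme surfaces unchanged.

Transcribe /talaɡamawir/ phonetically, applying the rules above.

[taːlaːɡaːmaːwiːr]

/t/ — word-initial; rule 1 does not apply here → [t].
/a/ (between /t/ and /l/) occurs before a voiced consonant → [aː] by rule 3.
/l/ — between /a/ and /a/; rule 2 does not apply here → [l].
/a/ meets the environment for rule 3 (before a voiced consonant) → [aː].
/ɡ/ — not in any rule's target class → [ɡ].
/a/ (between /ɡ/ and /m/): before a voiced consonant, so rule 3 applies → [aː].
/m/ (between /a/ and /a/): no rule targets it → [m].
/a/ (between /m/ and /w/) occurs before a voiced consonant → [aː] by rule 3.
/w/ stays [w].
/i/ (between /w/ and /r/): before a voiced consonant, so rule 3 applies → [iː].
/r/ (word-final) is unaffected → [r].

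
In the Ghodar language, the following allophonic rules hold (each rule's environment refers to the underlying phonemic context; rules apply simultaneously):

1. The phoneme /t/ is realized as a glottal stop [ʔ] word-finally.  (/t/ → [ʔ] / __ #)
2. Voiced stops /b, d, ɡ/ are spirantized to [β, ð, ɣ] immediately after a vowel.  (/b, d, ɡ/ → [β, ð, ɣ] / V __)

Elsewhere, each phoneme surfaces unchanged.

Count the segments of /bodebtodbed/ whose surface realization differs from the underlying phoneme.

4

Segments that undergo a rule: /d/ → [ð] (rule 2); /b/ → [β] (rule 2); /d/ → [ð] (rule 2); /d/ → [ð] (rule 2).
All other segments surface unchanged.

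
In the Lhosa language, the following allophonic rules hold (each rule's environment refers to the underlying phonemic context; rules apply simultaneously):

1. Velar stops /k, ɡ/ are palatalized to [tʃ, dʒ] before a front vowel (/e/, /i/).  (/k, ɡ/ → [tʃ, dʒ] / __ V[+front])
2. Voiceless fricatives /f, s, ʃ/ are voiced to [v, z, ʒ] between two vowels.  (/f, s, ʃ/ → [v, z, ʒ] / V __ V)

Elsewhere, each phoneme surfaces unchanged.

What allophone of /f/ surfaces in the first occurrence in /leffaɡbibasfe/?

/f/ (between /e/ and /f/): rule 2 targets it, but not between two vowels → unchanged [f].

[f]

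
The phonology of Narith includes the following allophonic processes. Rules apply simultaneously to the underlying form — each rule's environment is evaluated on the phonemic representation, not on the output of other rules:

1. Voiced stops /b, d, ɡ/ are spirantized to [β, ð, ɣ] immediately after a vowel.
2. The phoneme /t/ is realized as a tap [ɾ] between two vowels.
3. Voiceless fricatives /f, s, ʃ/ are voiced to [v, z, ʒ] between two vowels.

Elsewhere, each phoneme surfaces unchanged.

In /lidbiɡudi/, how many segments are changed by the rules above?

Segments that undergo a rule: /d/ → [ð] (rule 1); /ɡ/ → [ɣ] (rule 1); /d/ → [ð] (rule 1).
All other segments surface unchanged.

3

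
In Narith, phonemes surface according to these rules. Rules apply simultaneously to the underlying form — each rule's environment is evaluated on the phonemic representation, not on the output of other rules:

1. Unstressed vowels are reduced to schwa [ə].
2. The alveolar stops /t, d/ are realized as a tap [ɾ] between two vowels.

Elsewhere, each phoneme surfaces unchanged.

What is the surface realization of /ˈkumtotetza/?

[ˈkumtəɾətzə]

/k/ (word-initial) is unaffected → [k].
/u/ (between /k/ and /m/) is in the target of rule 1 but the environment (in an unstressed syllable) is not met → [u].
/m/ (between /u/ and /t/) is unaffected → [m].
/t/ (between /m/ and /o/) fails the environment for rule 2, so it stays [t].
/o/ — between /t/ and /t/, in an unstressed syllable — surfaces as [ə] (rule 1).
/t/ (between /o/ and /e/) occurs between two vowels → [ɾ] by rule 2.
/e/ (between /t/ and /t/): in an unstressed syllable, so rule 1 applies → [ə].
/t/ (between /e/ and /z/): rule 2 targets it, but not between two vowels → unchanged [t].
/z/ (between /t/ and /a/) is unaffected → [z].
/a/ meets the environment for rule 1 (in an unstressed syllable) → [ə].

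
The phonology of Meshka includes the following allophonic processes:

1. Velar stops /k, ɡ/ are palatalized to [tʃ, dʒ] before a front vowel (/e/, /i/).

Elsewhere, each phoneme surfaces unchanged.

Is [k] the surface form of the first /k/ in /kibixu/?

/k/ (word-initial): before a front vowel, so rule 1 applies → [tʃ].
The actual realization is [tʃ], not [k].

No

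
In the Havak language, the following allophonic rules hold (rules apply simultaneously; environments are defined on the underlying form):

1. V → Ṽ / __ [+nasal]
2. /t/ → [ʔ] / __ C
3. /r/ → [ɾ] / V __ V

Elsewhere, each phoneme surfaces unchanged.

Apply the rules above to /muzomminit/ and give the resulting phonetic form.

/m/ (word-initial): no rule targets it → [m].
/u/ (between /m/ and /z/) is in the target of rule 1 but the environment (before a nasal consonant) is not met → [u].
/z/ (between /u/ and /o/) is unaffected → [z].
Rule 1 applies to /o/ (between /z/ and /m/: before a nasal consonant) → [õ].
/m/ (between /o/ and /m/) is unaffected → [m].
/m/ stays [m].
/i/ meets the environment for rule 1 (before a nasal consonant) → [ĩ].
/n/ — not in any rule's target class → [n].
/i/ (between /n/ and /t/) fails the environment for rule 1, so it stays [i].
/t/ (word-final) is in the target of rule 2 but the environment (immediately before a consonant) is not met → [t].

[muzõmmĩnit]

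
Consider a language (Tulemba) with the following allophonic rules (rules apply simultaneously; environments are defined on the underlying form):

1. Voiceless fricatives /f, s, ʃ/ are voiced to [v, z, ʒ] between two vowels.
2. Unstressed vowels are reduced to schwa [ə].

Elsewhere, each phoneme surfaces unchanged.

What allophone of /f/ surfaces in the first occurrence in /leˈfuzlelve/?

[v]

/f/ (between /e/ and /u/): between two vowels, so rule 1 applies → [v].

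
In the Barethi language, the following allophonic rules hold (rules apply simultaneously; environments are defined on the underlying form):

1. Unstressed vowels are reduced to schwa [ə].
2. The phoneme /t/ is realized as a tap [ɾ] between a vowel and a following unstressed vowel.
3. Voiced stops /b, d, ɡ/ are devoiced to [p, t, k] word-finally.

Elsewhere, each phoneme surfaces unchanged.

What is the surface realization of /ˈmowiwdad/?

[ˈmowəwdət]

/m/ — not in any rule's target class → [m].
/o/ (between /m/ and /w/) is in the target of rule 1 but the environment (in an unstressed syllable) is not met → [o].
/w/ stays [w].
/i/ meets the environment for rule 1 (in an unstressed syllable) → [ə].
/w/ (between /i/ and /d/): no rule targets it → [w].
/d/ (between /w/ and /a/) fails the environment for rule 3, so it stays [d].
/a/ — between /d/ and /d/, in an unstressed syllable — surfaces as [ə] (rule 1).
/d/ (word-final): word-finally, so rule 3 applies → [t].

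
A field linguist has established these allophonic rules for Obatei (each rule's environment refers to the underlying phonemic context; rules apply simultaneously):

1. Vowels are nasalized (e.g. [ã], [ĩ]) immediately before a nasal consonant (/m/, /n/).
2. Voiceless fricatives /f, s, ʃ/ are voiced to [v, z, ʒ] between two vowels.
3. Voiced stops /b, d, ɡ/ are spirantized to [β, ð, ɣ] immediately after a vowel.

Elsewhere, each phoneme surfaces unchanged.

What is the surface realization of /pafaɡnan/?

[pavaɣnãn]

/p/ stays [p].
/a/ (between /p/ and /f/) is in the target of rule 1 but the environment (before a nasal consonant) is not met → [a].
/f/ — between /a/ and /a/, between two vowels — surfaces as [v] (rule 2).
/a/ (between /f/ and /ɡ/) fails the environment for rule 1, so it stays [a].
/ɡ/ (between /a/ and /n/) occurs immediately after a vowel → [ɣ] by rule 3.
/n/ (between /ɡ/ and /a/) is unaffected → [n].
/a/ (between /n/ and /n/): before a nasal consonant, so rule 1 applies → [ã].
/n/ stays [n].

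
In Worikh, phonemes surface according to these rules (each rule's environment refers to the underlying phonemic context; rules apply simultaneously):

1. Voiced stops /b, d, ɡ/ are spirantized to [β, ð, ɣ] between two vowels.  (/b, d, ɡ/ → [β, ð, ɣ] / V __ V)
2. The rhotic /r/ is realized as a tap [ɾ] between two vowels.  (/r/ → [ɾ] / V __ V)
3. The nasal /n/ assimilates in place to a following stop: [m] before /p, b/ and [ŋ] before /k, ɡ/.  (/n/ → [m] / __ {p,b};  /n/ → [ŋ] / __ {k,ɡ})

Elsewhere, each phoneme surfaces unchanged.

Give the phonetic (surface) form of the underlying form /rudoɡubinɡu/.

/r/ (word-initial) is in the target of rule 2 but the environment (between two vowels) is not met → [r].
/u/ (between /r/ and /d/): no rule targets it → [u].
/d/ meets the environment for rule 1 (between two vowels) → [ð].
/o/ (between /d/ and /ɡ/): no rule targets it → [o].
/ɡ/ (between /o/ and /u/): between two vowels, so rule 1 applies → [ɣ].
/u/ (between /ɡ/ and /b/): no rule targets it → [u].
/b/ — between /u/ and /i/, between two vowels — surfaces as [β] (rule 1).
/i/ stays [i].
/n/ meets the environment for rule 3 (before a labial or velar stop) → [ŋ].
/ɡ/ — between /n/ and /u/; rule 1 does not apply here → [ɡ].
/u/ — not in any rule's target class → [u].

[ruðoɣuβiŋɡu]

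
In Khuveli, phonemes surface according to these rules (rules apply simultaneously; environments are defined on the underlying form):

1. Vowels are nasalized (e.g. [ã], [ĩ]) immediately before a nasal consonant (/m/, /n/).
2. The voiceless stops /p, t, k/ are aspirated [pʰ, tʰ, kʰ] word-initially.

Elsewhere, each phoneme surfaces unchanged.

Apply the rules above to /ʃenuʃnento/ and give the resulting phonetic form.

[ʃẽnuʃnẽnto]

/ʃ/ (word-initial) is unaffected → [ʃ].
/e/ — between /ʃ/ and /n/, before a nasal consonant — surfaces as [ẽ] (rule 1).
/n/ (between /e/ and /u/): no rule targets it → [n].
/u/ — between /n/ and /ʃ/; rule 1 does not apply here → [u].
/ʃ/ (between /u/ and /n/): no rule targets it → [ʃ].
/n/ (between /ʃ/ and /e/) is unaffected → [n].
/e/ meets the environment for rule 1 (before a nasal consonant) → [ẽ].
/n/ (between /e/ and /t/) is unaffected → [n].
/t/ — between /n/ and /o/; rule 2 does not apply here → [t].
/o/ (word-final) fails the environment for rule 1, so it stays [o].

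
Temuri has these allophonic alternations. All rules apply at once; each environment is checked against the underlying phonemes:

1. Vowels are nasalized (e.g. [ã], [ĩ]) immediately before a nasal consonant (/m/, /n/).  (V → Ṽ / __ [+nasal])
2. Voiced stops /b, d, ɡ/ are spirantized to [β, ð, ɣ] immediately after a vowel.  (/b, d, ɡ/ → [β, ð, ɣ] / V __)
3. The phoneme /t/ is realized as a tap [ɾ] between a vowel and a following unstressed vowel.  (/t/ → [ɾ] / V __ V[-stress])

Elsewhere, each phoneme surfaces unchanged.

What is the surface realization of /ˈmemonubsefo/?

[ˈmẽmõnuβsefo]

/m/ (word-initial) is unaffected → [m].
/e/ — between /m/ and /m/, before a nasal consonant — surfaces as [ẽ] (rule 1).
/m/ stays [m].
/o/ — between /m/ and /n/, before a nasal consonant — surfaces as [õ] (rule 1).
/n/ stays [n].
/u/ (between /n/ and /b/): rule 1 targets it, but not before a nasal consonant → unchanged [u].
Rule 2 applies to /b/ (between /u/ and /s/: immediately after a vowel) → [β].
/s/ (between /b/ and /e/): no rule targets it → [s].
/e/ — between /s/ and /f/; rule 1 does not apply here → [e].
/f/ stays [f].
/o/ (word-final) fails the environment for rule 1, so it stays [o].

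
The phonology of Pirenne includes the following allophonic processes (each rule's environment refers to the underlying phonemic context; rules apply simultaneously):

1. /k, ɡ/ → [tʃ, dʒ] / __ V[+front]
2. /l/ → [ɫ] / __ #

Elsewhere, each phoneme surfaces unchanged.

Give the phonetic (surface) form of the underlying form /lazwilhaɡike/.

/l/ (word-initial) is in the target of rule 2 but the environment (word-finally) is not met → [l].
/a/ (between /l/ and /z/): no rule targets it → [a].
/z/ (between /a/ and /w/): no rule targets it → [z].
/w/ (between /z/ and /i/) is unaffected → [w].
/i/ (between /w/ and /l/) is unaffected → [i].
/l/ (between /i/ and /h/) is in the target of rule 2 but the environment (word-finally) is not met → [l].
/h/ (between /l/ and /a/): no rule targets it → [h].
/a/ — not in any rule's target class → [a].
/ɡ/ — between /a/ and /i/, before a front vowel — surfaces as [dʒ] (rule 1).
/i/ — not in any rule's target class → [i].
/k/ (between /i/ and /e/) occurs before a front vowel → [tʃ] by rule 1.
/e/ (word-final): no rule targets it → [e].

[lazwilhadʒitʃe]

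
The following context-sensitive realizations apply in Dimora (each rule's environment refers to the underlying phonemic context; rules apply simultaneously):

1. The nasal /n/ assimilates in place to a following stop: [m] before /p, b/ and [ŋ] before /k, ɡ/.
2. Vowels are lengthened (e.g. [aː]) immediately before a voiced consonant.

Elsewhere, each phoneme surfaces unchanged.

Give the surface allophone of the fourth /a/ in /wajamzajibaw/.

[aː]

Rule 2 applies to /a/ (between /b/ and /w/: before a voiced consonant) → [aː].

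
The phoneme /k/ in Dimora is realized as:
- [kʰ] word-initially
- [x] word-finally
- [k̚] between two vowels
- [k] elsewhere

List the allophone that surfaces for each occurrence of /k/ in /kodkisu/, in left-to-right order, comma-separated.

[kʰ], [k]

Occurrence 1 (position 1): word-initially → [kʰ].
Occurrence 2 (position 4): no conditioning environment matches → elsewhere allophone [k].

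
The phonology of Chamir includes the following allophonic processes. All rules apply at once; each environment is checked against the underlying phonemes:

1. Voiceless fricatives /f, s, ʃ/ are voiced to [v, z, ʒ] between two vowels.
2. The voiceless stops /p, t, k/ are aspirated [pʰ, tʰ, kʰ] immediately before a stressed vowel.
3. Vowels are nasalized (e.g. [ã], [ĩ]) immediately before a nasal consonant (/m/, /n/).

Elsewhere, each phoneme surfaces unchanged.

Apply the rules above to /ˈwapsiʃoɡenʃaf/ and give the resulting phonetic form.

/w/ (word-initial) is unaffected → [w].
/a/ (between /w/ and /p/) fails the environment for rule 3, so it stays [a].
/p/ (between /a/ and /s/) fails the environment for rule 2, so it stays [p].
/s/ — between /p/ and /i/; rule 1 does not apply here → [s].
/i/ (between /s/ and /ʃ/): rule 3 targets it, but not before a nasal consonant → unchanged [i].
/ʃ/ meets the environment for rule 1 (between two vowels) → [ʒ].
/o/ (between /ʃ/ and /ɡ/) is in the target of rule 3 but the environment (before a nasal consonant) is not met → [o].
/ɡ/ (between /o/ and /e/): no rule targets it → [ɡ].
/e/ meets the environment for rule 3 (before a nasal consonant) → [ẽ].
/n/ (between /e/ and /ʃ/): no rule targets it → [n].
/ʃ/ (between /n/ and /a/) fails the environment for rule 1, so it stays [ʃ].
/a/ — between /ʃ/ and /f/; rule 3 does not apply here → [a].
/f/ (word-final) is in the target of rule 1 but the environment (between two vowels) is not met → [f].

[ˈwapsiʒoɡẽnʃaf]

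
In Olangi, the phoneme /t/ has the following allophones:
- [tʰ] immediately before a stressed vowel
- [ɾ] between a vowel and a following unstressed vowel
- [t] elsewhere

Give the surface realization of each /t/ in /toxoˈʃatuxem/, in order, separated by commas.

Occurrence 1 (position 1): no conditioning environment matches → elsewhere allophone [t].
Occurrence 2 (position 7): between a vowel and an unstressed vowel → [ɾ].

[t], [ɾ]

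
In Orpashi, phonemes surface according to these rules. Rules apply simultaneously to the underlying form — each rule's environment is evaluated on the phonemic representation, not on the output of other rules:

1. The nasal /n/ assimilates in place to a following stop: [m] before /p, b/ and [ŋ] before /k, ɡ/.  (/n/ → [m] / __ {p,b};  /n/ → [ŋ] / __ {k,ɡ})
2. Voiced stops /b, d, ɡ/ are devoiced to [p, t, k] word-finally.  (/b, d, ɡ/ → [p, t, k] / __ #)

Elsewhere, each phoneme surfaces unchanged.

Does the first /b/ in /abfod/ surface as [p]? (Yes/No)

/b/ — between /a/ and /f/; rule 2 does not apply here → [b].
The actual realization is [b], not [p].

No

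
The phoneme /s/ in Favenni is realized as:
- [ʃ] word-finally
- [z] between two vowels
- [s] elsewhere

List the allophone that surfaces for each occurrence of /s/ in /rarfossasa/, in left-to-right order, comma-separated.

[s], [s], [z]

Occurrence 1 (position 6): no conditioning environment matches → elsewhere allophone [s].
Occurrence 2 (position 7): no conditioning environment matches → elsewhere allophone [s].
Occurrence 3 (position 9): between two vowels → [z].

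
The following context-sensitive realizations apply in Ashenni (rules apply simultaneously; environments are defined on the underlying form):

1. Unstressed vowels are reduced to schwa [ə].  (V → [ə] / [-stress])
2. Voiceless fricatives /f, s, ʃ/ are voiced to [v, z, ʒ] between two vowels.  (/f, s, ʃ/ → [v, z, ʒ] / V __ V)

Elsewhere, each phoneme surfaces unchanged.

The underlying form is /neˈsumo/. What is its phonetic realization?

[nəˈzumə]

/e/ meets the environment for rule 1 (in an unstressed syllable) → [ə].
/s/ (between /e/ and /u/): between two vowels, so rule 2 applies → [z].
/u/ (between /s/ and /m/) fails the environment for rule 1, so it stays [u].
/o/ (word-final): in an unstressed syllable, so rule 1 applies → [ə].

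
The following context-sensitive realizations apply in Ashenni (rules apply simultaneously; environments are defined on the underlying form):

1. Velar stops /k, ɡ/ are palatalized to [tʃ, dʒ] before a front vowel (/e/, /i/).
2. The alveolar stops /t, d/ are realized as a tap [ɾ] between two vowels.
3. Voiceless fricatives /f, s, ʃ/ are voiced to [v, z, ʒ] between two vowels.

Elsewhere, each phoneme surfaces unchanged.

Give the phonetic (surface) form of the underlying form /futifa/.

/f/ — word-initial; rule 3 does not apply here → [f].
Rule 2 applies to /t/ (between /u/ and /i/: between two vowels) → [ɾ].
/f/ meets the environment for rule 3 (between two vowels) → [v].

[fuɾiva]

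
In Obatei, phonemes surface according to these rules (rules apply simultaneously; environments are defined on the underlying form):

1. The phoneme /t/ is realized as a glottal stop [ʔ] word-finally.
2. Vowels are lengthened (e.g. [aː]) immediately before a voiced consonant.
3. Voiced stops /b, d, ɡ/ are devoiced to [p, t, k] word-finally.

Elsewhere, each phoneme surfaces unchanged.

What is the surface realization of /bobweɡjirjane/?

[boːbweːɡjiːrjaːne]

/b/ (word-initial): rule 3 targets it, but not word-finally → unchanged [b].
/o/ (between /b/ and /b/) occurs before a voiced consonant → [oː] by rule 2.
/b/ (between /o/ and /w/) fails the environment for rule 3, so it stays [b].
/e/ (between /w/ and /ɡ/): before a voiced consonant, so rule 2 applies → [eː].
/ɡ/ (between /e/ and /j/) fails the environment for rule 3, so it stays [ɡ].
/i/ (between /j/ and /r/): before a voiced consonant, so rule 2 applies → [iː].
/a/ (between /j/ and /n/) occurs before a voiced consonant → [aː] by rule 2.
/e/ (word-final) fails the environment for rule 2, so it stays [e].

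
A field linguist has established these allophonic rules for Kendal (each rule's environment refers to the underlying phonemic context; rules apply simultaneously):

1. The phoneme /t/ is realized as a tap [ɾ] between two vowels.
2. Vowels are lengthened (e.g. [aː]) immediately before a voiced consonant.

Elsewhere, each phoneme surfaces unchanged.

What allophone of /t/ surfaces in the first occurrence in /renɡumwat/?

[t]

/t/ — word-final; rule 1 does not apply here → [t].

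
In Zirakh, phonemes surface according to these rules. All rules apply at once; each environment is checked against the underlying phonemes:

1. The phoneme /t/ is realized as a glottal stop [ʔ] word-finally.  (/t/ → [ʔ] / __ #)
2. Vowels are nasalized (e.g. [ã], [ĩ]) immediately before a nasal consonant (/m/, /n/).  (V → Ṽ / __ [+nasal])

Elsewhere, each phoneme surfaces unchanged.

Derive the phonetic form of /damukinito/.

[dãmukĩnito]

/d/ — not in any rule's target class → [d].
Rule 2 applies to /a/ (between /d/ and /m/: before a nasal consonant) → [ã].
/m/ — not in any rule's target class → [m].
/u/ (between /m/ and /k/): rule 2 targets it, but not before a nasal consonant → unchanged [u].
/k/ — not in any rule's target class → [k].
/i/ (between /k/ and /n/): before a nasal consonant, so rule 2 applies → [ĩ].
/n/ (between /i/ and /i/) is unaffected → [n].
/i/ (between /n/ and /t/) is in the target of rule 2 but the environment (before a nasal consonant) is not met → [i].
/t/ (between /i/ and /o/) fails the environment for rule 1, so it stays [t].
/o/ — word-final; rule 2 does not apply here → [o].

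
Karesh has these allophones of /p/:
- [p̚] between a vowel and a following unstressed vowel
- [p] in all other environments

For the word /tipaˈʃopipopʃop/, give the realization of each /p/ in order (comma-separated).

Occurrence 1 (position 3): between a vowel and a following unstressed vowel → [p̚].
Occurrence 2 (position 7): between a vowel and a following unstressed vowel → [p̚].
Occurrence 3 (position 9): between a vowel and a following unstressed vowel → [p̚].
Occurrence 4 (position 11): no conditioning environment matches → elsewhere allophone [p].
Occurrence 5 (position 14): no conditioning environment matches → elsewhere allophone [p].

[p̚], [p̚], [p̚], [p], [p]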